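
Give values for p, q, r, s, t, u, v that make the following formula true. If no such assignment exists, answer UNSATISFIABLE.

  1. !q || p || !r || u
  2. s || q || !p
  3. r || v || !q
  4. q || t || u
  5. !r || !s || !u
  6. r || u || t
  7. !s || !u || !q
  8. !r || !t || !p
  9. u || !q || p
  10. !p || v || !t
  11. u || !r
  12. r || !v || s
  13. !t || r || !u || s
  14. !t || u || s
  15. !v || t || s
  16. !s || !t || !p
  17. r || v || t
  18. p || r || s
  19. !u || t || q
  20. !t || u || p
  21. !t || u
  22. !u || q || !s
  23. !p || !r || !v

p ↦ false; q ↦ true; r ↦ true; s ↦ false; t ↦ true; u ↦ true; v ↦ false

Try u = true.
Try r = true.
From the singleton clause (!s), s = false.
Try q = true.
Try t = true.
From the singleton clause (!p), p = false.
All clauses hold; v can take either value.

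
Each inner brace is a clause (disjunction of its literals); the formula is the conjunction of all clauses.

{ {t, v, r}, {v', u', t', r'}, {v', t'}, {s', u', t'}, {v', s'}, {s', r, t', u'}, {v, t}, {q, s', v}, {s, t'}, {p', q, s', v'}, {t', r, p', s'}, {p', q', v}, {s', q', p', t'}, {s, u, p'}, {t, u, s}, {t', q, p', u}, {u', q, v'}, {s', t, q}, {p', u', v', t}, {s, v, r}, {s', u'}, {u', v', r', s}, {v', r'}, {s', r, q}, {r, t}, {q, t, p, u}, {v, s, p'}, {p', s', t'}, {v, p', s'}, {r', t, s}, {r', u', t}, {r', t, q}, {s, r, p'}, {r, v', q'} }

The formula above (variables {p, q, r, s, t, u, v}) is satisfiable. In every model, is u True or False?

Suppose u = 1.
(s') alone gives s = 0.
(t') alone gives t = 0.
(v) alone gives v = 1.
(q) alone gives q = 1.
(p') alone gives p = 0.
(r') alone gives r = 0.
Now (r) is unsatisfied and unit — conflict.
So every satisfying assignment has u = False.

False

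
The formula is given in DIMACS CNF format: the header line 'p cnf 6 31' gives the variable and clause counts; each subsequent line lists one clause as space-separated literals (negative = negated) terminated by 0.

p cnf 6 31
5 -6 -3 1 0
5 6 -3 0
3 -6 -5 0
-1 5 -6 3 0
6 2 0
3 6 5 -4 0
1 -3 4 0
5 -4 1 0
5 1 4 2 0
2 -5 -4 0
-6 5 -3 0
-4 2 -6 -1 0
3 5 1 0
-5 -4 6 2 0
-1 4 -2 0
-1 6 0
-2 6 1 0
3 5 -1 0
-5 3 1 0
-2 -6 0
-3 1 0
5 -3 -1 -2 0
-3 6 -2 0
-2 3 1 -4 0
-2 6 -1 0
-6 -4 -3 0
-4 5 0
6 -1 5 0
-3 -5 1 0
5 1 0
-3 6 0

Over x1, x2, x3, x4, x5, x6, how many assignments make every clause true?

There are 2^6 = 64 truth assignments over (x1, x2, x3, x4, x5, x6).
Split on x1. With x1 = True, the clauses containing x1 are satisfied and ¬x1 drops from the rest; 1 of the 2^5 = 32 assignments to the other variables satisfy what remains.
With x1 = False, by the same count on the reduced clause set, 0 assignments work.
(One model: x1=T, x2=F, x3=T, x4=F, x5=T, x6=T.)
Total: 1 + 0 = 1.

1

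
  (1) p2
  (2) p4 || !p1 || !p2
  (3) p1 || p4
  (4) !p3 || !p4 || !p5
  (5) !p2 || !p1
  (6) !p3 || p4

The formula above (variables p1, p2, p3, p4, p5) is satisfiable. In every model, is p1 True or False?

Suppose p1 = true.
The clause (p2) is unit, so p2 = true.
But (!p2) is also a unit clause — contradiction.
So every satisfying assignment has p1 = False.

False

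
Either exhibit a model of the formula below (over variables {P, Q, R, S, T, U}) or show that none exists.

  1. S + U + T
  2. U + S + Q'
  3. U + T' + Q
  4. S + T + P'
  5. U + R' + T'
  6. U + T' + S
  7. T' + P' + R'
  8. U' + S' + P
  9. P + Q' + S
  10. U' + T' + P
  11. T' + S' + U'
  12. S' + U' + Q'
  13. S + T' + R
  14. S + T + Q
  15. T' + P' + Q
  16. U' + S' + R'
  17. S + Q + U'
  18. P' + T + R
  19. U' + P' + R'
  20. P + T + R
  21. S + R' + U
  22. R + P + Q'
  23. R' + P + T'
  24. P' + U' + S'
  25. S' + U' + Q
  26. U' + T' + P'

Suppose S = 1.
Suppose U = 0.
Suppose T = 0.
Suppose P = 1.
From the singleton clause (R), R = 1.
No clause remains; Q is free.

P ↦ 1, Q ↦ 1, R ↦ 1, S ↦ 1, T ↦ 0, U ↦ 0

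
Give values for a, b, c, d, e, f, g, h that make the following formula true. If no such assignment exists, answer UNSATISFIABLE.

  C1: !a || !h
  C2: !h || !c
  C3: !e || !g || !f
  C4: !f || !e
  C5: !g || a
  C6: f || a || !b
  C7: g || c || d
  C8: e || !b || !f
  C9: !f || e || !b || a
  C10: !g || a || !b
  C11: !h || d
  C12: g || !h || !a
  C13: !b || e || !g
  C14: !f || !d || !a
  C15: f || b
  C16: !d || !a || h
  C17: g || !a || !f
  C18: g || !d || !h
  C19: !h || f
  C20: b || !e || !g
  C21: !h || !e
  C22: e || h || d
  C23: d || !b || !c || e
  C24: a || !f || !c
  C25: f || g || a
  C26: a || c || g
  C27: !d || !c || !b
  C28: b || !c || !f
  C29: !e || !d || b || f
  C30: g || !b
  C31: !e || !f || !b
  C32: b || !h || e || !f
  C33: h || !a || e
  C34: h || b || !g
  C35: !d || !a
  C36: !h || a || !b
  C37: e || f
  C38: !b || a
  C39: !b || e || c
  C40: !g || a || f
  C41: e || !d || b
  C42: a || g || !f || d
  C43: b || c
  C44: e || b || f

a: true,  b: true,  c: true,  d: false,  e: true,  f: false,  g: true,  h: false

Branch on a: set a = true.
The clause (!h) is unit, so h = false.
The clause (!d) is unit, so d = false.
The clause (e) is unit, so e = true.
The clause (!f) is unit, so f = false.
The clause (b) is unit, so b = true.
The clause (g) is unit, so g = true.
All clauses hold; c can take either value.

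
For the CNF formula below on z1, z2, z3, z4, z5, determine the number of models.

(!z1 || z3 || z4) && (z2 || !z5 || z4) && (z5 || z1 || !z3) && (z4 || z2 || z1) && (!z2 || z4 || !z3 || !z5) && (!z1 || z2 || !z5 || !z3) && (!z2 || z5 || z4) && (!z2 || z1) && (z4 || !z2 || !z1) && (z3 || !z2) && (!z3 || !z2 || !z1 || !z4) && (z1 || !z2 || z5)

There are 2^5 = 32 truth assignments over (z1, z2, z3, z4, z5).
Split on z4. With z4 = true, the clauses containing z4 are satisfied and !z4 drops from the rest; 6 of the 2^4 = 16 assignments to the other variables satisfy what remains.
With z4 = false, by the same count on the reduced clause set, 1 assignment works.
(One model: z1=F, z2=F, z3=F, z4=T, z5=F.)
Total: 6 + 1 = 7.

7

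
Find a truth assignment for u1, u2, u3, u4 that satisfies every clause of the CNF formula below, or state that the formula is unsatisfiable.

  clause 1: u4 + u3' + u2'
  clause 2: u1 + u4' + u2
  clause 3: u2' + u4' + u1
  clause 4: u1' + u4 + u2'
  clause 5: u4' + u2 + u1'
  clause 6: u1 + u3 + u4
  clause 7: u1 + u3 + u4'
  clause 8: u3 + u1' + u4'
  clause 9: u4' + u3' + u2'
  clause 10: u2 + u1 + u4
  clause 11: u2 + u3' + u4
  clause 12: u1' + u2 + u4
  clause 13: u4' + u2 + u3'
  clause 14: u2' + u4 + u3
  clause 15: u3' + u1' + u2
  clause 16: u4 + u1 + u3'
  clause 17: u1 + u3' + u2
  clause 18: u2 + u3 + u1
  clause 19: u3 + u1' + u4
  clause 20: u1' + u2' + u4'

UNSATISFIABLE

Case u4 = 1:
Case u1 = 1:
The clause (u2) is unit, so u2 = 1.
Now (u2') is unsatisfied and unit — conflict.
Undo u1 and try u1 = 0.
The clause (u2) is unit, so u2 = 1.
Now (u2') is unsatisfied and unit — conflict.
Either choice for u1 ends in contradiction.
Undo u4 and try u4 = 0.
Case u3 = 0:
The clause (u1) is unit, so u1 = 1.
Now (u1') is unsatisfied and unit — conflict.
Undo u3 and try u3 = 1.
The clause (u2') is unit, so u2 = 0.
Now (u2) is unsatisfied and unit — conflict.
Either choice for u3 ends in contradiction.
Either choice for u4 ends in contradiction.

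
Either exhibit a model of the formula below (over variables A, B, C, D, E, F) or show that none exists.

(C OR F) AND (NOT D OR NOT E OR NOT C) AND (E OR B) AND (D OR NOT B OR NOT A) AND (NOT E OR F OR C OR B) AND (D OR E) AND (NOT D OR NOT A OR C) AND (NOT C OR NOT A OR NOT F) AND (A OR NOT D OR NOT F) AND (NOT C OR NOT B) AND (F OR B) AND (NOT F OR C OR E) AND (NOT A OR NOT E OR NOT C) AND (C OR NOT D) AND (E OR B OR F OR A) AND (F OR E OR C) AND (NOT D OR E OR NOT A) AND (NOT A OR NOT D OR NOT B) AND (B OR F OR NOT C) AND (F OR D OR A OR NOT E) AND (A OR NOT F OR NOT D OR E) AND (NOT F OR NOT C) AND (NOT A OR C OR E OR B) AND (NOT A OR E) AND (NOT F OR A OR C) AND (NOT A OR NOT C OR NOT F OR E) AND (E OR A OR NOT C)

A=true, B=false, C=false, D=false, E=true, F=true

Branch on C: set C = false.
(F) alone gives F = true.
(E) alone gives E = true.
(NOT D) alone gives D = false.
(A) alone gives A = true.
(NOT B) alone gives B = false.
Every clause now holds.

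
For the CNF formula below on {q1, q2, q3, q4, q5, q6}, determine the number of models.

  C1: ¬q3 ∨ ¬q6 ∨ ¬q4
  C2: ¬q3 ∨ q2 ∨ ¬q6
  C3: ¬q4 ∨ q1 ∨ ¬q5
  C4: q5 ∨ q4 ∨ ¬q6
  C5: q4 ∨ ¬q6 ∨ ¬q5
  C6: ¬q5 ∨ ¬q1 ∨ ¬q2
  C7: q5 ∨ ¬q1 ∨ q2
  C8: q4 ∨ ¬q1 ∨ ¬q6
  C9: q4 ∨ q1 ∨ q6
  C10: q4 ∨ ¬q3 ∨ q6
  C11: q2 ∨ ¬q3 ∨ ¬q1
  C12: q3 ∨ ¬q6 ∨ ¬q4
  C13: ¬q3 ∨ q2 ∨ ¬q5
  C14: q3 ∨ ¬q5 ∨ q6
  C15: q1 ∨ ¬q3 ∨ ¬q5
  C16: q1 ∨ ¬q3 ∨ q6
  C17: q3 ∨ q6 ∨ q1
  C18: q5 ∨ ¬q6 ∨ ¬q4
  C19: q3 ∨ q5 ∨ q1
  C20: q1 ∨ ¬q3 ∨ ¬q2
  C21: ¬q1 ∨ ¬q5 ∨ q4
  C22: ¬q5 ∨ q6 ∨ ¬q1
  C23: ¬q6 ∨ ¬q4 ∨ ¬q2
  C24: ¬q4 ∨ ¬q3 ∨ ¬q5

There are 2^6 = 64 truth assignments over (q1, q2, q3, q4, q5, q6).
Split on q1. With q1 = True, the clauses containing q1 are satisfied and ¬q1 drops from the rest; 3 of the 2^5 = 32 assignments to the other variables satisfy what remains.
With q1 = False, by the same count on the reduced clause set, 0 assignments work.
(One model: q1=T, q2=T, q3=F, q4=F, q5=F, q6=F.)
Total: 3 + 0 = 3.

3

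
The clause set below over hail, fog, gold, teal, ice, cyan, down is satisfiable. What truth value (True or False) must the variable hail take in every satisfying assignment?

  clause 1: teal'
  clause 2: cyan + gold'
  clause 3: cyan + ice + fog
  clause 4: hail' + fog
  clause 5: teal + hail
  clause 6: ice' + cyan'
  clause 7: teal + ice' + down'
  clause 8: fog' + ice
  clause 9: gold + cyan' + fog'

True

Suppose hail = 0.
Unit clause (teal') forces teal = 0.
Now (teal) is unsatisfied and unit — conflict.
So every satisfying assignment has hail = True.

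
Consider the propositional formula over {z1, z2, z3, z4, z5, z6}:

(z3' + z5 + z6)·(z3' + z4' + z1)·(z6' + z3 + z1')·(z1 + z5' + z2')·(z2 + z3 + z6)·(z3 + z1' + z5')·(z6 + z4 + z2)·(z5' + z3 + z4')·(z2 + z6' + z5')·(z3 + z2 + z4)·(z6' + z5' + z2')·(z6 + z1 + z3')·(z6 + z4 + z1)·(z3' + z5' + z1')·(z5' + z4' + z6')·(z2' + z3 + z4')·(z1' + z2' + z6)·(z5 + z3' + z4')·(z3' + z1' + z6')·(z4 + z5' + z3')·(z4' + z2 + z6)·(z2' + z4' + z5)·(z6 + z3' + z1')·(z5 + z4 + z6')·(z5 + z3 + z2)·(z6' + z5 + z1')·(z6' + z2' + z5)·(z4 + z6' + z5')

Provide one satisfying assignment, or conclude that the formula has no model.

Suppose z3 = 0.
Suppose z6 = 0.
Unit clause (z2) forces z2 = 1.
Unit clause (z4') forces z4 = 0.
Unit clause (z1) forces z1 = 1.
That conflicts with the unit clause (z1').
Backtrack on z6: now try z6 = 1.
Unit clause (z1') forces z1 = 0.
Suppose z5 = 0.
Unit clause (z4) forces z4 = 1.
Unit clause (z2') forces z2 = 0.
That conflicts with the unit clause (z2).
Backtrack on z5: now try z5 = 1.
Unit clause (z2') forces z2 = 0.
That conflicts with the unit clause (z2).
Either choice for z5 ends in contradiction.
Either choice for z6 ends in contradiction.
Backtrack on z3: now try z3 = 1.
Suppose z5 = 1.
Unit clause (z1') forces z1 = 0.
Unit clause (z4') forces z4 = 0.
That conflicts with the unit clause (z4).
Backtrack on z5: now try z5 = 0.
Unit clause (z6) forces z6 = 1.
Unit clause (z4') forces z4 = 0.
That conflicts with the unit clause (z4).
Either choice for z5 ends in contradiction.
Either choice for z3 ends in contradiction.

UNSATISFIABLE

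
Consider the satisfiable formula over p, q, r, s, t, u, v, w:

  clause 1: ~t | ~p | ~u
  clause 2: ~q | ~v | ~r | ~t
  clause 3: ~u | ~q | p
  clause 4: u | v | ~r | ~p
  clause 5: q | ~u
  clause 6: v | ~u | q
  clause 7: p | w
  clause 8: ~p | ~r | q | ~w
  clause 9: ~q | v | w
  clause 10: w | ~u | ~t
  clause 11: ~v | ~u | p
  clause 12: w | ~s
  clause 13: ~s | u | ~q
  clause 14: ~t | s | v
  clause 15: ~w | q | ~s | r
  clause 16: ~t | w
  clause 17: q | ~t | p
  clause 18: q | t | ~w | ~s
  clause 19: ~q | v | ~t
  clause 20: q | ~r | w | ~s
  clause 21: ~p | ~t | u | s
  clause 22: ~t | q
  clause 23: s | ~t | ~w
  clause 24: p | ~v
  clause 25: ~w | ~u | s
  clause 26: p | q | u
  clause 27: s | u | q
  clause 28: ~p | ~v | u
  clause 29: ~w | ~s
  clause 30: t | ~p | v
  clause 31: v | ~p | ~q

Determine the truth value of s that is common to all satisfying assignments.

Suppose s = 1.
Unit clause (w) forces w = 1.
That conflicts with the unit clause (~w).
So every satisfying assignment has s = False.

False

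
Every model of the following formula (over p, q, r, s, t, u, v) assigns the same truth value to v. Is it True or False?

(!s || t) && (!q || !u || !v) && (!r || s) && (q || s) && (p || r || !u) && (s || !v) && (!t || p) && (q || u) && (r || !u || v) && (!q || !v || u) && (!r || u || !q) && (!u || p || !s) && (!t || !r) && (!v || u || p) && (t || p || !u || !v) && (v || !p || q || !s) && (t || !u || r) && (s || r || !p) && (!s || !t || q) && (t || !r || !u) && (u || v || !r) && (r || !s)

False

Suppose v = true.
(s) alone gives s = true.
(t) alone gives t = true.
(p) alone gives p = true.
(!r) alone gives r = false.
Now (r) is unsatisfied and unit — conflict.
So every satisfying assignment has v = False.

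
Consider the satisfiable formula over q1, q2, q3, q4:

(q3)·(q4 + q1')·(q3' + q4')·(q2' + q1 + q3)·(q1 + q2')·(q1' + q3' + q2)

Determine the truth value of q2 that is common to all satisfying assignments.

Suppose q2 = 1.
(q3) alone gives q3 = 1.
(q4') alone gives q4 = 0.
(q1') alone gives q1 = 0.
Now (q1) is unsatisfied and unit — conflict.
So every satisfying assignment has q2 = False.

False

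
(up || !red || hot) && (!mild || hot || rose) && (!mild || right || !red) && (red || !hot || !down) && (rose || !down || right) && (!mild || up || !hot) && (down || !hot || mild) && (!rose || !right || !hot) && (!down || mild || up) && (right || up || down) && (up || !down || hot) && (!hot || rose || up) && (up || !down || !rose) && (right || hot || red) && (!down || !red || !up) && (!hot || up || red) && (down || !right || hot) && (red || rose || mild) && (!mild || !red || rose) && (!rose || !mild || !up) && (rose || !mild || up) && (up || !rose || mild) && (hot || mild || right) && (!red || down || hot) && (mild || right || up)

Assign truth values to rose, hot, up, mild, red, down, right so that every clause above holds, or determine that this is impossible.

Branch on up: set up = true.
Branch on down: set down = false.
Branch on hot: set hot = true.
The clause (mild) is unit, so mild = true.
The clause (!rose) is unit, so rose = false.
The clause (!red) is unit, so red = false.
No clause remains; right is free.

rose: false, hot: true, up: true, mild: true, red: false, down: false, right: true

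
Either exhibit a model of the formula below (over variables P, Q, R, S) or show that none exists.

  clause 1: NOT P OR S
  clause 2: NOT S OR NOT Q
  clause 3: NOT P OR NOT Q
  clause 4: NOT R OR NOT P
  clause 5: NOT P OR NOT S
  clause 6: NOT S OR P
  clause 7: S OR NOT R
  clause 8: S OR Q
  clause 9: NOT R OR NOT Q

Branch on P: set P = false.
Unit clause (NOT S) forces S = false.
Unit clause (NOT R) forces R = false.
Unit clause (Q) forces Q = true.
All clauses are satisfied.

P ↦ false; Q ↦ true; R ↦ false; S ↦ false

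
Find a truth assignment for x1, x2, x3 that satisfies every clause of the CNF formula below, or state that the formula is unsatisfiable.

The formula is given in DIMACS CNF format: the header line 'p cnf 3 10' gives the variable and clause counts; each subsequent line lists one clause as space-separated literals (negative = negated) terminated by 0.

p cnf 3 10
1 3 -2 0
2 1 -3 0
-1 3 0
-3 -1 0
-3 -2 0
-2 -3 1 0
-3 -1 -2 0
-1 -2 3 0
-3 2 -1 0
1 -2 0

x1=False,  x2=False,  x3=False

Case x1 = False:
Unit clause (¬x2) forces x2 = False.
Unit clause (¬x3) forces x3 = False.
This assignment satisfies each clause.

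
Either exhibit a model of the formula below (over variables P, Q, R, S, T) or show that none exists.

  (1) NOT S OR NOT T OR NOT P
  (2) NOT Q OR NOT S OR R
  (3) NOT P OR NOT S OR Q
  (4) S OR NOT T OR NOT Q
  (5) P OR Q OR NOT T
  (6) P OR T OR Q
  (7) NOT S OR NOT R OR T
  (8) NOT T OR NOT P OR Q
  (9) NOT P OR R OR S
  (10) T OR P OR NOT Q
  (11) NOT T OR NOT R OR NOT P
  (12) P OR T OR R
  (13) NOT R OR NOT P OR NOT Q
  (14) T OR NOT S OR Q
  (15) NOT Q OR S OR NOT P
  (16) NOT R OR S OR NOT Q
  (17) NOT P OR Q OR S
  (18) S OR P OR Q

P: false,  Q: true,  R: true,  S: true,  T: true

Try S = true.
Try T = true.
The clause (NOT P) is unit, so P = false.
The clause (Q) is unit, so Q = true.
The clause (R) is unit, so R = true.
All clauses are satisfied.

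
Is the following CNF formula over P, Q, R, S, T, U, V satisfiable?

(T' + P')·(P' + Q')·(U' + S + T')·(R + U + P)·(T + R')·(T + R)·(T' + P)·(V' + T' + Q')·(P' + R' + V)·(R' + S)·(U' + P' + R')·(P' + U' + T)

Unsatisfiable

Case T = 0:
(R') alone gives R = 0.
But (R) is also a unit clause — contradiction.
Backtrack on T: now try T = 1.
(P') alone gives P = 0.
But (P) is also a unit clause — contradiction.
Either choice for T ends in contradiction.
No assignment satisfies every clause.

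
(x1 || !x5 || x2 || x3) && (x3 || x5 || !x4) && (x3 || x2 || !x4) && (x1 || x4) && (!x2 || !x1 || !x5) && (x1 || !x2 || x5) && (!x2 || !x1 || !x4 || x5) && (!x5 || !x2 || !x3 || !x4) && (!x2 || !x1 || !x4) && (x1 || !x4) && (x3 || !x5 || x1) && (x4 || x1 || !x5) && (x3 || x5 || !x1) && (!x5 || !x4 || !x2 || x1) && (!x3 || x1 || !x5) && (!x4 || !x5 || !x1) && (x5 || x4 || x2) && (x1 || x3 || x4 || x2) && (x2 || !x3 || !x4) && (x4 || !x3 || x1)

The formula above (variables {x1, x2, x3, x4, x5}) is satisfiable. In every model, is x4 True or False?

Suppose x4 = true.
(x1) alone gives x1 = true.
(!x2) alone gives x2 = false.
(x3) alone gives x3 = true.
Now (!x3) is unsatisfied and unit — conflict.
So every satisfying assignment has x4 = False.

False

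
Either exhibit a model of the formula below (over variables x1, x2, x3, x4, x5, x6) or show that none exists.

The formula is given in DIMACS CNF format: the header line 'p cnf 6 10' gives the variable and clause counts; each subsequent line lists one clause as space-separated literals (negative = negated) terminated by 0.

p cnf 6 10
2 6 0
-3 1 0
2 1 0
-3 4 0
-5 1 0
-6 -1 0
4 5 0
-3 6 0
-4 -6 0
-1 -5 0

x1 ↦ True, x2 ↦ True, x3 ↦ False, x4 ↦ True, x5 ↦ False, x6 ↦ False

Suppose x2 = True.
Suppose x3 = False.
Suppose x5 = False.
The clause (x4) is unit, so x4 = True.
The clause (¬x6) is unit, so x6 = False.
Every clause is now satisfied; x1 is unconstrained.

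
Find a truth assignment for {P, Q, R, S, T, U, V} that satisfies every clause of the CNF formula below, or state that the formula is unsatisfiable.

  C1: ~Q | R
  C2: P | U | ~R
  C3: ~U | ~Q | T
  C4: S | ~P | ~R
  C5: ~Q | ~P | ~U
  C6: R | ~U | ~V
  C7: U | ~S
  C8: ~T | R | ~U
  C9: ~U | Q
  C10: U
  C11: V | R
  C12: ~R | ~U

UNSATISFIABLE

The clause (U) is unit, so U = 1.
The clause (Q) is unit, so Q = 1.
The clause (R) is unit, so R = 1.
Now (~R) is unsatisfied and unit — conflict.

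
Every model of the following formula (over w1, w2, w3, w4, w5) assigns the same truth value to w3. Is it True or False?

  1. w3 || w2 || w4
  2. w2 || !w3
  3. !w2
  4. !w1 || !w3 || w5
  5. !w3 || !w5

Suppose w3 = true.
From the singleton clause (w2), w2 = true.
But (!w2) is also a unit clause — contradiction.
So every satisfying assignment has w3 = False.

False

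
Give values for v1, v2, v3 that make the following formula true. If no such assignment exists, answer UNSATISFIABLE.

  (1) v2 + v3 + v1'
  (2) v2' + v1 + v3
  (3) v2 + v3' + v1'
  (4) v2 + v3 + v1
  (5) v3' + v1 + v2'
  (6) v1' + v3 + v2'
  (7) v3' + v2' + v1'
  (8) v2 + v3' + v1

UNSATISFIABLE

Suppose v2 = 1.
Suppose v1 = 1.
From the singleton clause (v3), v3 = 1.
But (v3') is also a unit clause — contradiction.
So v1 must be the other value — set v1 = 0.
From the singleton clause (v3), v3 = 1.
But (v3') is also a unit clause — contradiction.
Neither v1 = 1 nor v1 = 0 works.
So v2 must be the other value — set v2 = 0.
Suppose v3 = 1.
From the singleton clause (v1'), v1 = 0.
But (v1) is also a unit clause — contradiction.
So v3 must be the other value — set v3 = 0.
From the singleton clause (v1'), v1 = 0.
But (v1) is also a unit clause — contradiction.
Neither v3 = 1 nor v3 = 0 works.
Neither v2 = 1 nor v2 = 0 works.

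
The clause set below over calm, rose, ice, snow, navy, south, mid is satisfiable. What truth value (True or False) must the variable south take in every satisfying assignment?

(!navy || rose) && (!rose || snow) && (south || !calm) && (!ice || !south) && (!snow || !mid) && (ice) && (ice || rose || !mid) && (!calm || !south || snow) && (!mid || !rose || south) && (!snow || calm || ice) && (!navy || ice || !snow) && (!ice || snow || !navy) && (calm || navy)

False

Suppose south = true.
Unit clause (!ice) forces ice = false.
But (ice) is also a unit clause — contradiction.
So every satisfying assignment has south = False.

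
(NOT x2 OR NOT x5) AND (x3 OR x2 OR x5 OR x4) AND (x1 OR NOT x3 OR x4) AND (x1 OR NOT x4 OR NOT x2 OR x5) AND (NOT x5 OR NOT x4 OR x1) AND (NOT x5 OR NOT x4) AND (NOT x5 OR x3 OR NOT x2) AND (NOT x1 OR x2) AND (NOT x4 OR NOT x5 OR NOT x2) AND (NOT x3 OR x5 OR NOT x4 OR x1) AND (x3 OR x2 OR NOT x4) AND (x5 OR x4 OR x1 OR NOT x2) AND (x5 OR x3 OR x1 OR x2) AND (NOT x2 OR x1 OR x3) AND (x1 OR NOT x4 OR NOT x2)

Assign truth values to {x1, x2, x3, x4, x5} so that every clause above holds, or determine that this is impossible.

x1: true; x2: true; x3: false; x4: true; x5: false

Case x2 = true:
Unit clause (NOT x5) forces x5 = false.
Case x1 = true:
All clauses hold; x3, x4 can take either value.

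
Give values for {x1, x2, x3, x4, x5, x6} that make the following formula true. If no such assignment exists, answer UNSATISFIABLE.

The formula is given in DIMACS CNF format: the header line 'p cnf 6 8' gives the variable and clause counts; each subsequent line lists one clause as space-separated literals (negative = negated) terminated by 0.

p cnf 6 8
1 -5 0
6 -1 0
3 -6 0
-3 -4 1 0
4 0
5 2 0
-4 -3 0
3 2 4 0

x1 ↦ False; x2 ↦ True; x3 ↦ False; x4 ↦ True; x5 ↦ False; x6 ↦ False

The clause (x4) is unit, so x4 = True.
The clause (¬x3) is unit, so x3 = False.
The clause (¬x6) is unit, so x6 = False.
The clause (¬x1) is unit, so x1 = False.
The clause (¬x5) is unit, so x5 = False.
The clause (x2) is unit, so x2 = True.
This assignment satisfies each clause.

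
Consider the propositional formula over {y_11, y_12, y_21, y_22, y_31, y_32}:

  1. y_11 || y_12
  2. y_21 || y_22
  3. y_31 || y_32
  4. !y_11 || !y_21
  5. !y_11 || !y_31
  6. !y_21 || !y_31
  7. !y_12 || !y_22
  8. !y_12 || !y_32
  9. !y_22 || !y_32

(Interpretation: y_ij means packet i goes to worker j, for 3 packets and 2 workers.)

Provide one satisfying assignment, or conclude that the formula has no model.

Try y_11 = true.
(!y_21) alone gives y_21 = false.
(y_22) alone gives y_22 = true.
(!y_31) alone gives y_31 = false.
(y_32) alone gives y_32 = true.
But (!y_32) is also a unit clause — contradiction.
Backtrack on y_11: now try y_11 = false.
(y_12) alone gives y_12 = true.
(!y_22) alone gives y_22 = false.
(y_21) alone gives y_21 = true.
(!y_31) alone gives y_31 = false.
(y_32) alone gives y_32 = true.
But (!y_32) is also a unit clause — contradiction.
Both values of y_11 lead to a conflict.

UNSATISFIABLE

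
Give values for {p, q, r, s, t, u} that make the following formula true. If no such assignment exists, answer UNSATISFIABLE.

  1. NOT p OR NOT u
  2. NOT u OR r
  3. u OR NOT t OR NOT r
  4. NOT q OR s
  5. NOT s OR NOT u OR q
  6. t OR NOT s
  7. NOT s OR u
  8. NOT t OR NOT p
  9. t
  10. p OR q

p ↦ false; q ↦ true; r ↦ true; s ↦ true; t ↦ true; u ↦ true

Unit clause (t) forces t = true.
Unit clause (NOT p) forces p = false.
Unit clause (q) forces q = true.
Unit clause (s) forces s = true.
Unit clause (u) forces u = true.
Unit clause (r) forces r = true.
This assignment satisfies each clause.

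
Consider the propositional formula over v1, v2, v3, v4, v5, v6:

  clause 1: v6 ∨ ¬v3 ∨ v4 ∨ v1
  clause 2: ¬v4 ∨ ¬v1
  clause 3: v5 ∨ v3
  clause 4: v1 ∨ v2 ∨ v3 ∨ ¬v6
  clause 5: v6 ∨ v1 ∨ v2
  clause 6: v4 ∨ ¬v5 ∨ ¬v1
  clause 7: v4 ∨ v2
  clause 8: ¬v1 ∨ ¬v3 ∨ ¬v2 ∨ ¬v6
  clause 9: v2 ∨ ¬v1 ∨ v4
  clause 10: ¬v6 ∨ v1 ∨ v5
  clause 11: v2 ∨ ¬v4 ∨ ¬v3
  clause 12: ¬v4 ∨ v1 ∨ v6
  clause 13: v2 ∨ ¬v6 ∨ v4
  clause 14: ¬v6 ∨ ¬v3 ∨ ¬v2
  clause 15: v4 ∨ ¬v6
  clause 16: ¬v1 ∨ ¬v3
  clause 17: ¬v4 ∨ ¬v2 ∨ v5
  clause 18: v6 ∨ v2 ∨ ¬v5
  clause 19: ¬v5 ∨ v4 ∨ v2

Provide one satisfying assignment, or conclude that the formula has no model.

v1: False; v2: True; v3: False; v4: True; v5: True; v6: True

Suppose v4 = True.
From the singleton clause (¬v1), v1 = False.
From the singleton clause (v6), v6 = True.
From the singleton clause (v5), v5 = True.
Suppose v2 = True.
From the singleton clause (¬v3), v3 = False.
All clauses are satisfied.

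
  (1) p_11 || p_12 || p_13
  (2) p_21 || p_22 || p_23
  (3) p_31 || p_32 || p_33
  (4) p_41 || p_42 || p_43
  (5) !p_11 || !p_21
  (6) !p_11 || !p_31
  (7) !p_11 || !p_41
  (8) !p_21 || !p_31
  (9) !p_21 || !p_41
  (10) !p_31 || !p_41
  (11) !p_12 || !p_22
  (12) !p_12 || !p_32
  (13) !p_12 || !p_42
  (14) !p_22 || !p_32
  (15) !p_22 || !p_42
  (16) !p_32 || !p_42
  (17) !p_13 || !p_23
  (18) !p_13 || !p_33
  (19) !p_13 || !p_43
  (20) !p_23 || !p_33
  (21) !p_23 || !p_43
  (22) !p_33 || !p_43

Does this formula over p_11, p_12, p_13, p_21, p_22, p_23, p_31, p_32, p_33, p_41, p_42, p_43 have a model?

No, unsatisfiable

Branch on p_11: set p_11 = false.
Branch on p_12: set p_12 = true.
The clause (!p_22) is unit, so p_22 = false.
The clause (!p_32) is unit, so p_32 = false.
The clause (!p_42) is unit, so p_42 = false.
Branch on p_21: set p_21 = true.
The clause (!p_31) is unit, so p_31 = false.
The clause (p_33) is unit, so p_33 = true.
The clause (!p_41) is unit, so p_41 = false.
The clause (p_43) is unit, so p_43 = true.
That conflicts with the unit clause (!p_43).
That branch fails; take p_21 = false instead.
The clause (p_23) is unit, so p_23 = true.
The clause (!p_13) is unit, so p_13 = false.
The clause (!p_33) is unit, so p_33 = false.
The clause (p_31) is unit, so p_31 = true.
The clause (!p_41) is unit, so p_41 = false.
The clause (p_43) is unit, so p_43 = true.
That conflicts with the unit clause (!p_43).
Neither p_21 = true nor p_21 = false works.
That branch fails; take p_12 = false instead.
The clause (p_13) is unit, so p_13 = true.
The clause (!p_23) is unit, so p_23 = false.
The clause (!p_33) is unit, so p_33 = false.
The clause (!p_43) is unit, so p_43 = false.
Branch on p_21: set p_21 = true.
The clause (!p_31) is unit, so p_31 = false.
The clause (p_32) is unit, so p_32 = true.
The clause (!p_41) is unit, so p_41 = false.
The clause (p_42) is unit, so p_42 = true.
That conflicts with the unit clause (!p_42).
That branch fails; take p_21 = false instead.
The clause (p_22) is unit, so p_22 = true.
The clause (!p_32) is unit, so p_32 = false.
The clause (p_31) is unit, so p_31 = true.
The clause (!p_41) is unit, so p_41 = false.
The clause (p_42) is unit, so p_42 = true.
That conflicts with the unit clause (!p_42).
Neither p_21 = true nor p_21 = false works.
Neither p_12 = true nor p_12 = false works.
That branch fails; take p_11 = true instead.
The clause (!p_21) is unit, so p_21 = false.
The clause (!p_31) is unit, so p_31 = false.
The clause (!p_41) is unit, so p_41 = false.
Branch on p_22: set p_22 = true.
The clause (!p_12) is unit, so p_12 = false.
The clause (!p_32) is unit, so p_32 = false.
The clause (p_33) is unit, so p_33 = true.
The clause (!p_42) is unit, so p_42 = false.
The clause (p_43) is unit, so p_43 = true.
That conflicts with the unit clause (!p_43).
That branch fails; take p_22 = false instead.
The clause (p_23) is unit, so p_23 = true.
The clause (!p_13) is unit, so p_13 = false.
The clause (!p_33) is unit, so p_33 = false.
The clause (p_32) is unit, so p_32 = true.
The clause (!p_12) is unit, so p_12 = false.
The clause (!p_42) is unit, so p_42 = false.
The clause (p_43) is unit, so p_43 = true.
That conflicts with the unit clause (!p_43).
Neither p_22 = true nor p_22 = false works.
Neither p_11 = true nor p_11 = false works.
No assignment satisfies every clause.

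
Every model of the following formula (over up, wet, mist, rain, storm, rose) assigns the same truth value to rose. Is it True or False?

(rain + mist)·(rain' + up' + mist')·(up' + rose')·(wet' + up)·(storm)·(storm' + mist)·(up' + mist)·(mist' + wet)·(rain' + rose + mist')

Suppose rose = 1.
Unit clause (up') forces up = 0.
Unit clause (wet') forces wet = 0.
Unit clause (storm) forces storm = 1.
Unit clause (mist) forces mist = 1.
But (mist') is also a unit clause — contradiction.
So every satisfying assignment has rose = False.

False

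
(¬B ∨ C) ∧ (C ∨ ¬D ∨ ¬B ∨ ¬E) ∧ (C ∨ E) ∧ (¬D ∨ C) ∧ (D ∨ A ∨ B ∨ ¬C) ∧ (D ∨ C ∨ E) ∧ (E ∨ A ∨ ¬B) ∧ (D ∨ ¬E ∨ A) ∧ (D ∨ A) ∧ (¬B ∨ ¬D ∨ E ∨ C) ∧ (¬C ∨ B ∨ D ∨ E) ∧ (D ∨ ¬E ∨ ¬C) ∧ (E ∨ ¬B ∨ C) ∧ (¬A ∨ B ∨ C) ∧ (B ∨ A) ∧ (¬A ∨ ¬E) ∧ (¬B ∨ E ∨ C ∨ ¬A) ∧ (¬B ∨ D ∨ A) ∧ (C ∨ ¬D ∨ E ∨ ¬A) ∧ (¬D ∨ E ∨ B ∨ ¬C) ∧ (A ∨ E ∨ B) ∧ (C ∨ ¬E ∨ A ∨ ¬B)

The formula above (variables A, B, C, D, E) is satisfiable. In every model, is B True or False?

True

Suppose B = False.
From the singleton clause (A), A = True.
From the singleton clause (C), C = True.
From the singleton clause (¬E), E = False.
From the singleton clause (D), D = True.
Now (¬D) is unsatisfied and unit — conflict.
So every satisfying assignment has B = True.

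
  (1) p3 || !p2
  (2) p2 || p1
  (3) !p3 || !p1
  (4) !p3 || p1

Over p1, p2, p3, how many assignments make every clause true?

There are 2^3 = 8 truth assignments over (p1, p2, p3).
Check each against the 4 clauses (columns in the order p1, p2, p3):
  F F F  ✗ fails (p2 || p1)
  F F T  ✗ fails (p2 || p1)
  F T F  ✗ fails (p3 || !p2)
  F T T  ✗ fails (!p3 || p1)
  T F F  ✓ satisfies all
  T F T  ✗ fails (!p3 || !p1)
  T T F  ✗ fails (p3 || !p2)
  T T T  ✗ fails (!p3 || !p1)
1 of the 8 rows is a model.

1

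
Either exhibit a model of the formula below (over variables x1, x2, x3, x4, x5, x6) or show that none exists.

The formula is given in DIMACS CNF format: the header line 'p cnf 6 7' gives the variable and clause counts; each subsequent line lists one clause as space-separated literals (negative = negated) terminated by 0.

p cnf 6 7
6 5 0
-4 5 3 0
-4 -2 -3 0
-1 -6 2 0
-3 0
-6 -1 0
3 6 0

x1=False,  x2=True,  x3=False,  x4=False,  x5=False,  x6=True

The clause (¬x3) is unit, so x3 = False.
The clause (x6) is unit, so x6 = True.
The clause (¬x1) is unit, so x1 = False.
Case x4 = False:
Every clause is now satisfied; x2, x5 are unconstrained.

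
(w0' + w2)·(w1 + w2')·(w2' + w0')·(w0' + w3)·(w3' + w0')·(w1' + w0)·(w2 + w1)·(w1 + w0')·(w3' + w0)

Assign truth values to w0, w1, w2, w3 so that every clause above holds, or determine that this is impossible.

UNSATISFIABLE

Branch on w0: set w0 = 0.
From the singleton clause (w1'), w1 = 0.
From the singleton clause (w2'), w2 = 0.
That conflicts with the unit clause (w2).
Backtrack on w0: now try w0 = 1.
From the singleton clause (w2), w2 = 1.
That conflicts with the unit clause (w2').
Neither w0 = 1 nor w0 = 0 works.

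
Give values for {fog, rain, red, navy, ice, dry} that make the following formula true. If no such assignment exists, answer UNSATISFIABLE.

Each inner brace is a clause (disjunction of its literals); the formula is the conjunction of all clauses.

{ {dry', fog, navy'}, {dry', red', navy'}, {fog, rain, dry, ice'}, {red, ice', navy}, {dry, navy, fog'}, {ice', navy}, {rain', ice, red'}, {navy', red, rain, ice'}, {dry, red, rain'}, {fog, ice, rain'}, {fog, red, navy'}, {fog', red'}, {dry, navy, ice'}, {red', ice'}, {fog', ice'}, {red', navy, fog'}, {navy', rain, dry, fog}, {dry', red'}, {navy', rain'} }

Case ice = 0:
Case rain = 0:
Case fog = 1:
The clause (red') is unit, so red = 0.
Case dry = 1:
All clauses hold; navy can take either value.

fog ↦ 1,  rain ↦ 0,  red ↦ 0,  navy ↦ 1,  ice ↦ 0,  dry ↦ 1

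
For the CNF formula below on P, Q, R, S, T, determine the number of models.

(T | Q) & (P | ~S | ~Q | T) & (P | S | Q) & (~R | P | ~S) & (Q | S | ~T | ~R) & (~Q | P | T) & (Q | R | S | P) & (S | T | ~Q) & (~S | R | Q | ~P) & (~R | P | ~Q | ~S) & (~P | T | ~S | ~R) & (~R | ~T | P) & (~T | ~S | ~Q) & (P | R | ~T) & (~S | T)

4

There are 2^5 = 32 truth assignments over (P, Q, R, S, T).
Split on R. With R = 1, the clauses containing R are satisfied and ~R drops from the rest; 2 of the 2^4 = 16 assignments to the other variables satisfy what remains.
With R = 0, by the same count on the reduced clause set, 2 assignments work.
Total: 2 + 2 = 4.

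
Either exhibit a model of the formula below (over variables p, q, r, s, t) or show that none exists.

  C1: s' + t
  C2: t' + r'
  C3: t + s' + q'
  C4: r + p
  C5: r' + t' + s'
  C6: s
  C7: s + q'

p ↦ 1,  q ↦ 1,  r ↦ 0,  s ↦ 1,  t ↦ 1

From the singleton clause (s), s = 1.
From the singleton clause (t), t = 1.
From the singleton clause (r'), r = 0.
From the singleton clause (p), p = 1.
All clauses hold; q can take either value.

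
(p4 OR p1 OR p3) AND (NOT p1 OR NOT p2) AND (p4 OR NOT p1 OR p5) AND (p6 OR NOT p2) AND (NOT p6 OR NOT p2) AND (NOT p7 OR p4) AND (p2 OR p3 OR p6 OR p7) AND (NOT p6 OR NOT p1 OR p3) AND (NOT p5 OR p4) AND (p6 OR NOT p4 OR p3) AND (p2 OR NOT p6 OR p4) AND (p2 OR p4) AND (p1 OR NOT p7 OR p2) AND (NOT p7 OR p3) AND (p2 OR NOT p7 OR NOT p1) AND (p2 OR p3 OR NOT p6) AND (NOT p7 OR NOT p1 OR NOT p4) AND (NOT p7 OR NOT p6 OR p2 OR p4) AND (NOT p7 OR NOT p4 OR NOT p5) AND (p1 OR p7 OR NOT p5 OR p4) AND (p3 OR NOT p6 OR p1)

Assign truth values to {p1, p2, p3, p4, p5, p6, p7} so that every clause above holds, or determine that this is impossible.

p1: false,  p2: false,  p3: true,  p4: true,  p5: false,  p6: false,  p7: false

Try p1 = false.
Try p4 = true.
Try p6 = false.
Unit clause (NOT p2) forces p2 = false.
Unit clause (p3) forces p3 = true.
Unit clause (NOT p7) forces p7 = false.
No clause remains; p5 is free.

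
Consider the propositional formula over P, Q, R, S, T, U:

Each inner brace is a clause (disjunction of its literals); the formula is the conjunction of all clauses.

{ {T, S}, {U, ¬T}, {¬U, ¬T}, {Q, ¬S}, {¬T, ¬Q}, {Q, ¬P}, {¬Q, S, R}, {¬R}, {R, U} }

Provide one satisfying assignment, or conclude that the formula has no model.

P=False; Q=True; R=False; S=True; T=False; U=True

The clause (¬R) is unit, so R = False.
The clause (U) is unit, so U = True.
The clause (¬T) is unit, so T = False.
The clause (S) is unit, so S = True.
The clause (Q) is unit, so Q = True.
Every clause is now satisfied; P is unconstrained.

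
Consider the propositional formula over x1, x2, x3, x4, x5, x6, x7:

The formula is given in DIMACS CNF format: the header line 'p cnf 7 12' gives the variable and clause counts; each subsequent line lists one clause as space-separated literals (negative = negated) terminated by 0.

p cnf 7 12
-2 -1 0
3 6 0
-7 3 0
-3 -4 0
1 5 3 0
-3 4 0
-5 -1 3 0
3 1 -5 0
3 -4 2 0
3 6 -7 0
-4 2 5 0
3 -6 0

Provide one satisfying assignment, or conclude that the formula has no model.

Branch on x2: set x2 = False.
Branch on x3: set x3 = True.
Unit clause (¬x4) forces x4 = False.
Now (x4) is unsatisfied and unit — conflict.
That branch fails; take x3 = False instead.
Unit clause (x6) forces x6 = True.
Now (¬x6) is unsatisfied and unit — conflict.
Either choice for x3 ends in contradiction.
That branch fails; take x2 = True instead.
Unit clause (¬x1) forces x1 = False.
Branch on x3: set x3 = True.
Unit clause (¬x4) forces x4 = False.
Now (x4) is unsatisfied and unit — conflict.
That branch fails; take x3 = False instead.
Unit clause (x6) forces x6 = True.
Now (¬x6) is unsatisfied and unit — conflict.
Either choice for x3 ends in contradiction.
Either choice for x2 ends in contradiction.

UNSATISFIABLE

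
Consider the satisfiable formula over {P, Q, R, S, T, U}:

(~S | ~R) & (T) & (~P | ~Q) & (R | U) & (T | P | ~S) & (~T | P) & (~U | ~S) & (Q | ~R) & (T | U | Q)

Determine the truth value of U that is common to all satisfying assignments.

True

Suppose U = 0.
From the singleton clause (T), T = 1.
From the singleton clause (R), R = 1.
From the singleton clause (~S), S = 0.
From the singleton clause (P), P = 1.
From the singleton clause (~Q), Q = 0.
Now (Q) is unsatisfied and unit — conflict.
So every satisfying assignment has U = True.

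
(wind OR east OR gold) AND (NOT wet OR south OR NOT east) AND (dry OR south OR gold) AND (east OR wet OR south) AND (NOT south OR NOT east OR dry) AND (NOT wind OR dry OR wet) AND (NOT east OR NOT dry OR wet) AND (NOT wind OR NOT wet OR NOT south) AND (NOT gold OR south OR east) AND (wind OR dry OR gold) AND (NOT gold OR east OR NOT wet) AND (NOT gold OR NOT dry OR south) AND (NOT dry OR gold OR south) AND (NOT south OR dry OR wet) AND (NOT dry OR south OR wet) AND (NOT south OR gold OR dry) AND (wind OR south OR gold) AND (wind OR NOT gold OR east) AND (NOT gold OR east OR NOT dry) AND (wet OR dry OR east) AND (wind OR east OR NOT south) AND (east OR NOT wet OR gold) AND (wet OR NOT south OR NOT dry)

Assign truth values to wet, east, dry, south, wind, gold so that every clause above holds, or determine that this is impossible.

Try wind = false.
Try east = true.
Try wet = false.
(NOT dry) alone gives dry = false.
(NOT south) alone gives south = false.
(gold) alone gives gold = true.
This assignment satisfies each clause.

wet: false, east: true, dry: false, south: false, wind: false, gold: true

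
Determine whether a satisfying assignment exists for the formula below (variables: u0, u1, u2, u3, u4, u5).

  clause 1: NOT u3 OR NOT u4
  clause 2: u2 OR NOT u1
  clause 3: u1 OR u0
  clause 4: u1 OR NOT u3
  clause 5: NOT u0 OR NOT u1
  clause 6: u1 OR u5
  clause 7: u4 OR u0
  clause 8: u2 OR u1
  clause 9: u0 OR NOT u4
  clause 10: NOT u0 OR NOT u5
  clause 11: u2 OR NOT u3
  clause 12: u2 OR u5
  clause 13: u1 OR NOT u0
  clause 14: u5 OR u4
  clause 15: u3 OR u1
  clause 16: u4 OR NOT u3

Suppose u3 = false.
From the singleton clause (u1), u1 = true.
From the singleton clause (u2), u2 = true.
From the singleton clause (NOT u0), u0 = false.
From the singleton clause (u4), u4 = true.
That conflicts with the unit clause (NOT u4).
So u3 must be the other value — set u3 = true.
From the singleton clause (NOT u4), u4 = false.
That conflicts with the unit clause (u4).
Both values of u3 lead to a conflict.
No assignment satisfies every clause.

Unsatisfiable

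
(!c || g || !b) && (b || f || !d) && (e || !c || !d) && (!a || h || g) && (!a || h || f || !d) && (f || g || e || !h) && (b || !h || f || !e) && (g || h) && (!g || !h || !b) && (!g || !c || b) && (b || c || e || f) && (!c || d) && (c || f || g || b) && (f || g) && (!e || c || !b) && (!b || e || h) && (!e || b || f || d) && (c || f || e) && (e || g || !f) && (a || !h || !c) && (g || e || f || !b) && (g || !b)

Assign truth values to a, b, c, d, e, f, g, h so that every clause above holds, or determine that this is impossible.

a ↦ true, b ↦ false, c ↦ false, d ↦ false, e ↦ false, f ↦ true, g ↦ true, h ↦ false

Branch on g: set g = true.
Branch on h: set h = false.
Branch on c: set c = false.
Branch on e: set e = false.
The clause (!b) is unit, so b = false.
The clause (f) is unit, so f = true.
Every clause is now satisfied; a, d are unconstrained.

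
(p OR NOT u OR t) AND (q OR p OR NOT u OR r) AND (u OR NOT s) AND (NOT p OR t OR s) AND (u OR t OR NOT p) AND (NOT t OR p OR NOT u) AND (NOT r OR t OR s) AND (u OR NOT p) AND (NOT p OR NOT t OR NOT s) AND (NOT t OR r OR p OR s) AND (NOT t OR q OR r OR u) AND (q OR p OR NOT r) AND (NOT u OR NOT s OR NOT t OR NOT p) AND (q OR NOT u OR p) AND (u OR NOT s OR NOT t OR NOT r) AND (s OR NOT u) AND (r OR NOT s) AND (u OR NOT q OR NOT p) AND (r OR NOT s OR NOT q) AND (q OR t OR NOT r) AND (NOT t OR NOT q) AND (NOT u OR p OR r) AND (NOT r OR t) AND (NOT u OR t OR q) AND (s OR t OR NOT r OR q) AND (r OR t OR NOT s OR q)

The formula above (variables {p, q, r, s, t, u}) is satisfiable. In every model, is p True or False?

Suppose p = true.
(u) alone gives u = true.
(s) alone gives s = true.
(NOT t) alone gives t = false.
(r) alone gives r = true.
But (NOT r) is also a unit clause — contradiction.
So every satisfying assignment has p = False.

False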